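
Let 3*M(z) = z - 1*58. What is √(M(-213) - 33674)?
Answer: I*√303879/3 ≈ 183.75*I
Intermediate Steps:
M(z) = -58/3 + z/3 (M(z) = (z - 1*58)/3 = (z - 58)/3 = (-58 + z)/3 = -58/3 + z/3)
√(M(-213) - 33674) = √((-58/3 + (⅓)*(-213)) - 33674) = √((-58/3 - 71) - 33674) = √(-271/3 - 33674) = √(-101293/3) = I*√303879/3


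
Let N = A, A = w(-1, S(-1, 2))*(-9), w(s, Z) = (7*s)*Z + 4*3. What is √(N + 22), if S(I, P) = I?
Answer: I*√149 ≈ 12.207*I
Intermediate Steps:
w(s, Z) = 12 + 7*Z*s (w(s, Z) = 7*Z*s + 12 = 12 + 7*Z*s)
A = -171 (A = (12 + 7*(-1)*(-1))*(-9) = (12 + 7)*(-9) = 19*(-9) = -171)
N = -171
√(N + 22) = √(-171 + 22) = √(-149) = I*√149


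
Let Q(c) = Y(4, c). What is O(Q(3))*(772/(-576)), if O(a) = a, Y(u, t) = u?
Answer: -193/36 ≈ -5.3611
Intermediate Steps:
Q(c) = 4
O(Q(3))*(772/(-576)) = 4*(772/(-576)) = 4*(772*(-1/576)) = 4*(-193/144) = -193/36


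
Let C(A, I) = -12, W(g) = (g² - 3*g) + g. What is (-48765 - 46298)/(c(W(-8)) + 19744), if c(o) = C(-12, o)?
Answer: -95063/19732 ≈ -4.8177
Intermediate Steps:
W(g) = g² - 2*g
c(o) = -12
(-48765 - 46298)/(c(W(-8)) + 19744) = (-48765 - 46298)/(-12 + 19744) = -95063/19732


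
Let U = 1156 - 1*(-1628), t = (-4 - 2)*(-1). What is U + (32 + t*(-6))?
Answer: 2780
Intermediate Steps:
t = 6 (t = -6*(-1) = 6)
U = 2784 (U = 1156 + 1628 = 2784)
U + (32 + t*(-6)) = 2784 + (32 + 6*(-6)) = 2784 + (32 - 36) = 2784 - 4 = 2780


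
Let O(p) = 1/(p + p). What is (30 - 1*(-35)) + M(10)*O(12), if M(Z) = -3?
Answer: 519/8 ≈ 64.875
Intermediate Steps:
O(p) = 1/(2*p)
(30 - 1*(-35)) + M(10)*O(12) = (30 - 1*(-35)) - 3/(2*12) = (30 + 35) - 3/(2*12) = 65 - 3*1/24 = 65 - ⅛ = 519/8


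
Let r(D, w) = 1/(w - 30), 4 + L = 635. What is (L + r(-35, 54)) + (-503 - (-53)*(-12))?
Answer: -12191/24 ≈ -507.96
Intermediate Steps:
L = 631 (L = -4 + 635 = 631)
r(D, w) = 1/(-30 + w)
(L + r(-35, 54)) + (-503 - (-53)*(-12)) = (631 + 1/(-30 + 54)) + (-503 - (-53)*(-12)) = (631 + 1/24) + (-503 - 1*636) = (631 + 1/24) + (-503 - 636) = 15145/24 - 1139 = -12191/24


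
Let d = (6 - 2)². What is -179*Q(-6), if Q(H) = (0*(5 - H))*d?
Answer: 0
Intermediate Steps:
d = 16 (d = 4² = 16)
Q(H) = 0 (Q(H) = (0*(5 - H))*16 = 0*16 = 0)
-179*Q(-6) = -179*0 = 0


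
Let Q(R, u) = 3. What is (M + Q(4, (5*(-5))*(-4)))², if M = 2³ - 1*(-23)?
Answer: 1156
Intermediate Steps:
M = 31 (M = 8 + 23 = 31)
(M + Q(4, (5*(-5))*(-4)))² = (31 + 3)² = 34² = 1156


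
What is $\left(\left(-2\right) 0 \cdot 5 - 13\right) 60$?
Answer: $-780$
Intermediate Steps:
$\left(\left(-2\right) 0 \cdot 5 - 13\right) 60 = \left(0 \cdot 5 - 13\right) 60 = \left(0 - 13\right) 60 = \left(-13\right) 60 = -780$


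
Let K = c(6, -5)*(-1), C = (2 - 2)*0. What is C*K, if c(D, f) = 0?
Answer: 0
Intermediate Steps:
C = 0 (C = 0*0 = 0)
K = 0 (K = 0*(-1) = 0)
C*K = 0*0 = 0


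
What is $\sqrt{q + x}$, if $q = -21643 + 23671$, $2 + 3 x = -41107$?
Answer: $5 i \sqrt{467} \approx 108.05 i$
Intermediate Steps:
$x = -13703$ ($x = - \frac{2}{3} + \frac{1}{3} \left(-41107\right) = - \frac{2}{3} - \frac{41107}{3} = -13703$)
$q = 2028$
$\sqrt{q + x} = \sqrt{2028 - 13703} = \sqrt{-11675} = 5 i \sqrt{467}$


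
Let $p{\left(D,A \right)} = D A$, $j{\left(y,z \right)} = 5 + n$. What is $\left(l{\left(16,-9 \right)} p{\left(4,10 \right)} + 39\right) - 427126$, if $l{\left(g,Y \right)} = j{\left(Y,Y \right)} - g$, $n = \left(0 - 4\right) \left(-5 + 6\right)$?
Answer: $-427687$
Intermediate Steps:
$n = -4$ ($n = \left(-4\right) 1 = -4$)
$j{\left(y,z \right)} = 1$ ($j{\left(y,z \right)} = 5 - 4 = 1$)
$l{\left(g,Y \right)} = 1 - g$
$p{\left(D,A \right)} = A D$
$\left(l{\left(16,-9 \right)} p{\left(4,10 \right)} + 39\right) - 427126 = \left(\left(1 - 16\right) 10 \cdot 4 + 39\right) - 427126 = \left(\left(1 - 16\right) 40 + 39\right) - 427126 = \left(\left(-15\right) 40 + 39\right) - 427126 = \left(-600 + 39\right) - 427126 = -561 - 427126 = -427687$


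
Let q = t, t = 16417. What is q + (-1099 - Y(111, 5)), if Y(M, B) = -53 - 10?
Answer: 15381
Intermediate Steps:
Y(M, B) = -63
q = 16417
q + (-1099 - Y(111, 5)) = 16417 + (-1099 - 1*(-63)) = 16417 + (-1099 + 63) = 16417 - 1036 = 15381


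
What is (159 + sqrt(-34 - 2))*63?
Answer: 10017 + 378*I ≈ 10017.0 + 378.0*I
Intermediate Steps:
(159 + sqrt(-34 - 2))*63 = (159 + sqrt(-36))*63 = (159 + 6*I)*63 = 10017 + 378*I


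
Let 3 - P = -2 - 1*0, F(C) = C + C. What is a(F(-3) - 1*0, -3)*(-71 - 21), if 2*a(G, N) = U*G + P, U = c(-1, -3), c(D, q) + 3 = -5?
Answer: -2438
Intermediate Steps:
c(D, q) = -8 (c(D, q) = -3 - 5 = -8)
F(C) = 2*C
U = -8
P = 5 (P = 3 - (-2 - 1*0) = 3 - (-2 + 0) = 3 - 1*(-2) = 3 + 2 = 5)
a(G, N) = 5/2 - 4*G (a(G, N) = (-8*G + 5)/2 = (5 - 8*G)/2 = 5/2 - 4*G)
a(F(-3) - 1*0, -3)*(-71 - 21) = (5/2 - 4*(2*(-3) - 1*0))*(-71 - 21) = (5/2 - 4*(-6 + 0))*(-92) = (5/2 - 4*(-6))*(-92) = (5/2 + 24)*(-92) = (53/2)*(-92) = -2438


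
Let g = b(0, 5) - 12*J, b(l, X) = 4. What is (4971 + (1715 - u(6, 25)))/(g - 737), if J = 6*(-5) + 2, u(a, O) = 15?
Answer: -6671/397 ≈ -16.804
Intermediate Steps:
J = -28 (J = -30 + 2 = -28)
g = 340 (g = 4 - 12*(-28) = 4 + 336 = 340)
(4971 + (1715 - u(6, 25)))/(g - 737) = (4971 + (1715 - 1*15))/(340 - 737) = (4971 + (1715 - 15))/(-397) = (4971 + 1700)*(-1/397) = 6671*(-1/397) = -6671/397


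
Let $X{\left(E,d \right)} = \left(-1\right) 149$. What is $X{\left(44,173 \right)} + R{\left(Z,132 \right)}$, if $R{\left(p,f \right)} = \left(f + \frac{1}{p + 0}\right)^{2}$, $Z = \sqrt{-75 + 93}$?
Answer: $\frac{310951}{18} + 44 \sqrt{2} \approx 17337.0$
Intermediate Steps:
$Z = 3 \sqrt{2}$ ($Z = \sqrt{18} = 3 \sqrt{2} \approx 4.2426$)
$X{\left(E,d \right)} = -149$
$R{\left(p,f \right)} = \left(f + \frac{1}{p}\right)^{2}$
$X{\left(44,173 \right)} + R{\left(Z,132 \right)} = -149 + \frac{\left(1 + 132 \cdot 3 \sqrt{2}\right)^{2}}{18} = -149 + \frac{\left(1 + 396 \sqrt{2}\right)^{2}}{18}$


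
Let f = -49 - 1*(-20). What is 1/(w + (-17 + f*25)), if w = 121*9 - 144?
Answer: 1/203 ≈ 0.0049261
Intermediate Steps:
f = -29 (f = -49 + 20 = -29)
w = 945 (w = 1089 - 144 = 945)
1/(w + (-17 + f*25)) = 1/(945 + (-17 - 29*25)) = 1/(945 + (-17 - 725)) = 1/(945 - 742) = 1/203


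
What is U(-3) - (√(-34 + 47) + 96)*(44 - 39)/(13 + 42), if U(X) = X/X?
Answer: -85/11 - √13/11 ≈ -8.0551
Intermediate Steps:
U(X) = 1
U(-3) - (√(-34 + 47) + 96)*(44 - 39)/(13 + 42) = 1 - (√(-34 + 47) + 96)*(44 - 39)/(13 + 42) = 1 - (√13 + 96)*5/55 = 1 - (96 + √13)*5*(1/55) = 1 - (96 + √13)/11 = 1 - (96/11 + √13/11) = 1 + (-96/11 - √13/11) = -85/11 - √13/11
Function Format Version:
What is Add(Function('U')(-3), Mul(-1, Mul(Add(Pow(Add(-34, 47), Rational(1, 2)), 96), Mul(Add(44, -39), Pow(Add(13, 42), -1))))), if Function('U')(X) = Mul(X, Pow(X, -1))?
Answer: Add(Rational(-85, 11), Mul(Rational(-1, 11), Pow(13, Rational(1, 2)))) ≈ -8.0551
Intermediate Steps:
Function('U')(X) = 1
Add(Function('U')(-3), Mul(-1, Mul(Add(Pow(Add(-34, 47), Rational(1, 2)), 96), Mul(Add(44, -39), Pow(Add(13, 42), -1))))) = Add(1, Mul(-1, Mul(Add(Pow(Add(-34, 47), Rational(1, 2)), 96), Mul(Add(44, -39), Pow(Add(13, 42), -1))))) = Add(1, Mul(-1, Mul(Add(Pow(13, Rational(1, 2)), 96), Mul(5, Pow(55, -1))))) = Add(1, Mul(-1, Mul(Add(96, Pow(13, Rational(1, 2))), Mul(5, Rational(1, 55))))) = Add(1, Mul(-1, Mul(Add(96, Pow(13, Rational(1, 2))), Rational(1, 11)))) = Add(1, Mul(-1, Add(Rational(96, 11), Mul(Rational(1, 11), Pow(13, Rational(1, 2)))))) = Add(1, Add(Rational(-96, 11), Mul(Rational(-1, 11), Pow(13, Rational(1, 2))))) = Add(Rational(-85, 11), Mul(Rational(-1, 11), Pow(13, Rational(1, 2))))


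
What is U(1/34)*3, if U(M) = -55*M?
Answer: -165/34 ≈ -4.8529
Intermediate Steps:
U(1/34)*3 = -55/34*3 = -165/34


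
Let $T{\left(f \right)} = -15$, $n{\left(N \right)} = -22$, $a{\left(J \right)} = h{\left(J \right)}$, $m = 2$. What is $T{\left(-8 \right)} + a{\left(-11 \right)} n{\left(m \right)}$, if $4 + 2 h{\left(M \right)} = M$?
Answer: $150$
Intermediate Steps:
$h{\left(M \right)} = -2 + \frac{M}{2}$
$a{\left(J \right)} = -2 + \frac{J}{2}$
$T{\left(-8 \right)} + a{\left(-11 \right)} n{\left(m \right)} = -15 + \left(-2 + \frac{1}{2} \left(-11\right)\right) \left(-22\right) = -15 + \left(-2 - \frac{11}{2}\right) \left(-22\right) = -15 - -165 = -15 + 165 = 150$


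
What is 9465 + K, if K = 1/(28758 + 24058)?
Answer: 499903441/52816 ≈ 9465.0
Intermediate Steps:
K = 1/52816 ≈ 1.8934e-5
9465 + K = 9465 + 1/52816 = 499903441/52816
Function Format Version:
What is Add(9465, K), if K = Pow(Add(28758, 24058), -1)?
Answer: Rational(499903441, 52816) ≈ 9465.0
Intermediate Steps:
K = Rational(1, 52816) (K = Pow(52816, -1) = Rational(1, 52816) ≈ 1.8934e-5)
Add(9465, K) = Add(9465, Rational(1, 52816)) = Rational(499903441, 52816)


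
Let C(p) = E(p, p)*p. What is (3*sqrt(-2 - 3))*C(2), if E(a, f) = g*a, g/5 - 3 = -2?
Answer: 60*I*sqrt(5) ≈ 134.16*I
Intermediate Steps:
g = 5 (g = 15 + 5*(-2) = 15 - 10 = 5)
E(a, f) = 5*a
C(p) = 5*p**2 (C(p) = (5*p)*p = 5*p**2)
(3*sqrt(-2 - 3))*C(2) = (3*sqrt(-2 - 3))*(5*2**2) = (3*sqrt(-5))*(5*4) = (3*(I*sqrt(5)))*20 = (3*I*sqrt(5))*20 = 60*I*sqrt(5)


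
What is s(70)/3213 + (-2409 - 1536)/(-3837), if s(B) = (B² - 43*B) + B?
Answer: 961705/587061 ≈ 1.6382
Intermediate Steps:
s(B) = B² - 42*B
s(70)/3213 + (-2409 - 1536)/(-3837) = (70*(-42 + 70))/3213 + (-2409 - 1536)/(-3837) = (70*28)*(1/3213) - 3945*(-1/3837) = 1960*(1/3213) + 1315/1279 = 280/459 + 1315/1279 = 961705/587061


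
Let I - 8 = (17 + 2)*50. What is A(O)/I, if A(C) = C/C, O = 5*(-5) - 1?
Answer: 1/958 ≈ 0.0010438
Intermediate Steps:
O = -26 (O = -25 - 1 = -26)
A(C) = 1
I = 958 (I = 8 + (17 + 2)*50 = 8 + 19*50 = 8 + 950 = 958)
A(O)/I = 1/958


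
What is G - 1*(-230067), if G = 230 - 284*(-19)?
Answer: 235693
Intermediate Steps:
G = 5626 (G = 230 + 5396 = 5626)
G - 1*(-230067) = 5626 - 1*(-230067) = 5626 + 230067 = 235693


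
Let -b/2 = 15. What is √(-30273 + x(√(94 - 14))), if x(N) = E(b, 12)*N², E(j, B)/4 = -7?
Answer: I*√32513 ≈ 180.31*I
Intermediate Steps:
b = -30 (b = -2*15 = -30)
E(j, B) = -28 (E(j, B) = 4*(-7) = -28)
x(N) = -28*N²
√(-30273 + x(√(94 - 14))) = √(-30273 - 28*(√(94 - 14))²) = √(-30273 - 28*(√80)²) = √(-30273 - 28*(4*√5)²) = √(-30273 - 28*80) = √(-30273 - 2240) = √(-32513) = I*√32513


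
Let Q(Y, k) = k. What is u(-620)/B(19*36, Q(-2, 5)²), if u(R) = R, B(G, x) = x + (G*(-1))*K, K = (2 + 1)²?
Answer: 620/6131 ≈ 0.10113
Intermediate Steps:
K = 9 (K = 3² = 9)
B(G, x) = x - 9*G (B(G, x) = x + (G*(-1))*9 = x - G*9 = x - 9*G)
u(-620)/B(19*36, Q(-2, 5)²) = -620/(5² - 171*36) = -620/(25 - 9*684) = -620/(25 - 6156) = -620/(-6131) = -620*(-1/6131) = 620/6131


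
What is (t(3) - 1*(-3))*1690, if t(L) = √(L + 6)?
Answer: 10140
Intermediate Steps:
t(L) = √(6 + L)
(t(3) - 1*(-3))*1690 = (√(6 + 3) - 1*(-3))*1690 = (√9 + 3)*1690 = (3 + 3)*1690 = 6*1690 = 10140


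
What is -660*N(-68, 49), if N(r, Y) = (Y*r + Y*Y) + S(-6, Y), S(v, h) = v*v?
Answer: 590700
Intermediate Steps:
S(v, h) = v²
N(r, Y) = 36 + Y² + Y*r (N(r, Y) = (Y*r + Y*Y) + (-6)² = (Y*r + Y²) + 36 = (Y² + Y*r) + 36 = 36 + Y² + Y*r)
-660*N(-68, 49) = -660*(36 + 49² + 49*(-68)) = -660*(36 + 2401 - 3332) = -660*(-895) = 590700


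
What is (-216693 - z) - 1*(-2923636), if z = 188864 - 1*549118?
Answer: 3067197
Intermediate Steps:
z = -360254 (z = 188864 - 549118 = -360254)
(-216693 - z) - 1*(-2923636) = (-216693 - 1*(-360254)) - 1*(-2923636) = (-216693 + 360254) + 2923636 = 143561 + 2923636 = 3067197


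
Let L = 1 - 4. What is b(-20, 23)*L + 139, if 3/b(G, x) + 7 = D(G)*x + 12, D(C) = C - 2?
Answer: 23216/167 ≈ 139.02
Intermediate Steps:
D(C) = -2 + C
b(G, x) = 3/(5 + x*(-2 + G)) (b(G, x) = 3/(-7 + ((-2 + G)*x + 12)) = 3/(-7 + (x*(-2 + G) + 12)) = 3/(-7 + (12 + x*(-2 + G))) = 3/(5 + x*(-2 + G)))
L = -3
b(-20, 23)*L + 139 = (3/(5 + 23*(-2 - 20)))*(-3) + 139 = (3/(5 + 23*(-22)))*(-3) + 139 = (3/(5 - 506))*(-3) + 139 = (3/(-501))*(-3) + 139 = (3*(-1/501))*(-3) + 139 = -1/167*(-3) + 139 = 3/167 + 139 = 23216/167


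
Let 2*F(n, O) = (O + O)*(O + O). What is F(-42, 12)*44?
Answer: 12672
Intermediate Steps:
F(n, O) = 2*O² (F(n, O) = ((O + O)*(O + O))/2 = ((2*O)*(2*O))/2 = (4*O²)/2 = 2*O²)
F(-42, 12)*44 = (2*12²)*44 = (2*144)*44 = 288*44 = 12672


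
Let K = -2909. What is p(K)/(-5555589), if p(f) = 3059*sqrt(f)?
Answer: -3059*I*sqrt(2909)/5555589 ≈ -0.029698*I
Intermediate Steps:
p(K)/(-5555589) = (3059*sqrt(-2909))/(-5555589) = (3059*(I*sqrt(2909)))*(-1/5555589) = (3059*I*sqrt(2909))*(-1/5555589) = -3059*I*sqrt(2909)/5555589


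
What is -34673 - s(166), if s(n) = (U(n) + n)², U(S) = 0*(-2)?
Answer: -62229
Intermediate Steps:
U(S) = 0
s(n) = n² (s(n) = (0 + n)² = n²)
-34673 - s(166) = -34673 - 1*166² = -34673 - 1*27556 = -34673 - 27556 = -62229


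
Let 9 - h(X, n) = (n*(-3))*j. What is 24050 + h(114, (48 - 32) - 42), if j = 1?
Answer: 23981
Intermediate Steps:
h(X, n) = 9 + 3*n (h(X, n) = 9 - n*(-3) = 9 - (-3*n) = 9 - (-3)*n = 9 + 3*n)
24050 + h(114, (48 - 32) - 42) = 24050 + (9 + 3*((48 - 32) - 42)) = 24050 + (9 + 3*(16 - 42)) = 24050 + (9 + 3*(-26)) = 24050 + (9 - 78) = 24050 - 69 = 23981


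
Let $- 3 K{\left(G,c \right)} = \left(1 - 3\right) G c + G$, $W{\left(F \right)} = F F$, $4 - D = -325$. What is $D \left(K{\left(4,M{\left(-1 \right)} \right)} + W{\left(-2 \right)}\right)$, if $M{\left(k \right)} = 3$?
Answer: $\frac{10528}{3} \approx 3509.3$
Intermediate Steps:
$D = 329$ ($D = 4 - -325 = 4 + 325 = 329$)
$W{\left(F \right)} = F^{2}$
$K{\left(G,c \right)} = - \frac{G}{3} + \frac{2 G c}{3}$ ($K{\left(G,c \right)} = - \frac{\left(1 - 3\right) G c + G}{3} = - \frac{- 2 G c + G}{3} = - \frac{G - 2 G c}{3} = - \frac{G}{3} + \frac{2 G c}{3}$)
$D \left(K{\left(4,M{\left(-1 \right)} \right)} + W{\left(-2 \right)}\right) = 329 \left(\frac{1}{3} \cdot 4 \left(-1 + 2 \cdot 3\right) + \left(-2\right)^{2}\right) = 329 \left(\frac{1}{3} \cdot 4 \left(-1 + 6\right) + 4\right) = 329 \left(\frac{1}{3} \cdot 4 \cdot 5 + 4\right) = 329 \left(\frac{20}{3} + 4\right) = 329 \cdot \frac{32}{3} = \frac{10528}{3}$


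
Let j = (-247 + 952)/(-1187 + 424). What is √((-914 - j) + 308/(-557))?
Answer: 3*I*√18335249440907/424991 ≈ 30.226*I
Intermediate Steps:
j = -705/763 (j = 705/(-763) = 705*(-1/763) = -705/763 ≈ -0.92398)
√((-914 - j) + 308/(-557)) = √((-914 - 1*(-705/763)) + 308/(-557)) = √((-914 + 705/763) + 308*(-1/557)) = √(-696677/763 - 308/557) = √(-388284093/424991) = 3*I*√18335249440907/424991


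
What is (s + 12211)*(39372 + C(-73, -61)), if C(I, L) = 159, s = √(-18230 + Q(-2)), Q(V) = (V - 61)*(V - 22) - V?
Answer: 482713041 + 79062*I*√4179 ≈ 4.8271e+8 + 5.111e+6*I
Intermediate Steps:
Q(V) = -V + (-61 + V)*(-22 + V) (Q(V) = (-61 + V)*(-22 + V) - V = -V + (-61 + V)*(-22 + V))
s = 2*I*√4179 (s = √(-18230 + (1342 + (-2)² - 84*(-2))) = √(-18230 + (1342 + 4 + 168)) = √(-18230 + 1514) = √(-16716) = 2*I*√4179 ≈ 129.29*I)
(s + 12211)*(39372 + C(-73, -61)) = (2*I*√4179 + 12211)*(39372 + 159) = (12211 + 2*I*√4179)*39531 = 482713041 + 79062*I*√4179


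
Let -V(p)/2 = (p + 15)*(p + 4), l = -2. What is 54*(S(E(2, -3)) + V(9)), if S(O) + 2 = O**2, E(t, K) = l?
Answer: -33588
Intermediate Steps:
E(t, K) = -2
V(p) = -2*(4 + p)*(15 + p) (V(p) = -2*(p + 15)*(p + 4) = -2*(15 + p)*(4 + p) = -2*(4 + p)*(15 + p))
S(O) = -2 + O**2
54*(S(E(2, -3)) + V(9)) = 54*((-2 + (-2)**2) + (-120 - 38*9 - 2*9**2)) = 54*((-2 + 4) + (-120 - 342 - 2*81)) = 54*(2 + (-120 - 342 - 162)) = 54*(2 - 624) = 54*(-622) = -33588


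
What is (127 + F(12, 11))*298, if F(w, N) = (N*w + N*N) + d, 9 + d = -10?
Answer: 107578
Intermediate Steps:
d = -19 (d = -9 - 10 = -19)
F(w, N) = -19 + N**2 + N*w (F(w, N) = (N*w + N*N) - 19 = (N*w + N**2) - 19 = (N**2 + N*w) - 19 = -19 + N**2 + N*w)
(127 + F(12, 11))*298 = (127 + (-19 + 11**2 + 11*12))*298 = (127 + (-19 + 121 + 132))*298 = (127 + 234)*298 = 361*298 = 107578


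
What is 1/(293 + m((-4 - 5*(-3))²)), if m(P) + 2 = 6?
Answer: 1/297 ≈ 0.0033670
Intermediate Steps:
m(P) = 4 (m(P) = -2 + 6 = 4)
1/(293 + m((-4 - 5*(-3))²)) = 1/(293 + 4) = 1/297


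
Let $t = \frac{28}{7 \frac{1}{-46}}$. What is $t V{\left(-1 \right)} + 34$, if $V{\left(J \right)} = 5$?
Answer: $-886$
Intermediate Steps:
$t = -184$ ($t = \frac{28}{7 \left(- \frac{1}{46}\right)} = \frac{28}{- \frac{7}{46}} = 28 \left(- \frac{46}{7}\right) = -184$)
$t V{\left(-1 \right)} + 34 = \left(-184\right) 5 + 34 = -920 + 34 = -886$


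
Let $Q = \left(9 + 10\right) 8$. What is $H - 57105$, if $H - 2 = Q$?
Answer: $-56951$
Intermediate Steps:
$Q = 152$ ($Q = 19 \cdot 8 = 152$)
$H = 154$ ($H = 2 + 152 = 154$)
$H - 57105 = 154 - 57105 = -56951$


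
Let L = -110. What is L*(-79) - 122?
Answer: 8568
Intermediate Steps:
L*(-79) - 122 = -110*(-79) - 122 = 8690 - 122 = 8568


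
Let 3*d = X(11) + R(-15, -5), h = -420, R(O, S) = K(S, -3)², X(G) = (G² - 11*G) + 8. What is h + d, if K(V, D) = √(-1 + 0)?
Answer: -1253/3 ≈ -417.67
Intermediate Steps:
K(V, D) = I (K(V, D) = √(-1) = I)
X(G) = 8 + G² - 11*G
R(O, S) = -1 (R(O, S) = I² = -1)
d = 7/3 (d = ((8 + 11² - 11*11) - 1)/3 = ((8 + 121 - 121) - 1)/3 = (8 - 1)/3 = (⅓)*7 = 7/3 ≈ 2.3333)
h + d = -420 + 7/3 = -1253/3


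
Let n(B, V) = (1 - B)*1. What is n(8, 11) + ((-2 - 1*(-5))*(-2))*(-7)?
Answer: 35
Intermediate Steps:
n(B, V) = 1 - B
n(8, 11) + ((-2 - 1*(-5))*(-2))*(-7) = (1 - 1*8) + ((-2 - 1*(-5))*(-2))*(-7) = (1 - 8) + ((-2 + 5)*(-2))*(-7) = -7 + (3*(-2))*(-7) = -7 - 6*(-7) = -7 + 42 = 35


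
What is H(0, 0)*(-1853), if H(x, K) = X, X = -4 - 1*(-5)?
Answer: -1853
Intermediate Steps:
X = 1 (X = -4 + 5 = 1)
H(x, K) = 1
H(0, 0)*(-1853) = 1*(-1853) = -1853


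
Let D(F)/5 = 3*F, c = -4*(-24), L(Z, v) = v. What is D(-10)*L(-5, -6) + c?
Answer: 996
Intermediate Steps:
c = 96
D(F) = 15*F (D(F) = 5*(3*F) = 15*F)
D(-10)*L(-5, -6) + c = (15*(-10))*(-6) + 96 = -150*(-6) + 96 = 900 + 96 = 996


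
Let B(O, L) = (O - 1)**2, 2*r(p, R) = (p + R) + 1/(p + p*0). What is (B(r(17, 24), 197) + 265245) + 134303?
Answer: 115579596/289 ≈ 3.9993e+5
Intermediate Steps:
r(p, R) = R/2 + p/2 + 1/(2*p) (r(p, R) = ((p + R) + 1/(p + p*0))/2 = ((R + p) + 1/(p + 0))/2 = ((R + p) + 1/p)/2 = (R + p + 1/p)/2 = R/2 + p/2 + 1/(2*p))
B(O, L) = (-1 + O)**2
(B(r(17, 24), 197) + 265245) + 134303 = ((-1 + (1/2)*(1 + 17*(24 + 17))/17)**2 + 265245) + 134303 = ((-1 + (1/2)*(1/17)*(1 + 17*41))**2 + 265245) + 134303 = ((-1 + (1/2)*(1/17)*(1 + 697))**2 + 265245) + 134303 = ((-1 + (1/2)*(1/17)*698)**2 + 265245) + 134303 = ((-1 + 349/17)**2 + 265245) + 134303 = ((332/17)**2 + 265245) + 134303 = (110224/289 + 265245) + 134303 = 76766029/289 + 134303 = 115579596/289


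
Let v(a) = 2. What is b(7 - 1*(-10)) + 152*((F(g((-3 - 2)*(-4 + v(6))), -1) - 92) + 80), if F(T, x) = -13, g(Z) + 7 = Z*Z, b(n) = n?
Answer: -3783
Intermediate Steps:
g(Z) = -7 + Z² (g(Z) = -7 + Z*Z = -7 + Z²)
b(7 - 1*(-10)) + 152*((F(g((-3 - 2)*(-4 + v(6))), -1) - 92) + 80) = (7 - 1*(-10)) + 152*((-13 - 92) + 80) = (7 + 10) + 152*(-105 + 80) = 17 + 152*(-25) = 17 - 3800 = -3783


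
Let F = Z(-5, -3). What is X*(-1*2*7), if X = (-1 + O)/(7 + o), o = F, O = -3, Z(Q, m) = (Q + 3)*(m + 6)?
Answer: 56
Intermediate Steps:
Z(Q, m) = (3 + Q)*(6 + m)
F = -6 (F = 18 + 3*(-3) + 6*(-5) - 5*(-3) = 18 - 9 - 30 + 15 = -6)
o = -6
X = -4 (X = (-1 - 3)/(7 - 6) = -4/1 = -4*1 = -4)
X*(-1*2*7) = -4*(-1*2)*7 = -(-8)*7 = -4*(-14) = 56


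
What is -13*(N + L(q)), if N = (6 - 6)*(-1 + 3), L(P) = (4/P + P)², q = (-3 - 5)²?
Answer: -13658125/256 ≈ -53352.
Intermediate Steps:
q = 64 (q = (-8)² = 64)
L(P) = (P + 4/P)²
N = 0 (N = 0*2 = 0)
-13*(N + L(q)) = -13*(0 + (4 + 64²)²/64²) = -13*(0 + (4 + 4096)²/4096) = -13*(0 + (1/4096)*4100²) = -13*(0 + (1/4096)*16810000) = -13*(0 + 1050625/256) = -13*1050625/256 = -13658125/256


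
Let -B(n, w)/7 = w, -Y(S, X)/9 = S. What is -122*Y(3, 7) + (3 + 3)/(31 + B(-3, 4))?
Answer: 3296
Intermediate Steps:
Y(S, X) = -9*S
B(n, w) = -7*w
-122*Y(3, 7) + (3 + 3)/(31 + B(-3, 4)) = -(-1098)*3 + (3 + 3)/(31 - 7*4) = -122*(-27) + 6/(31 - 28) = 3294 + 6/3 = 3294 + 6*(⅓) = 3294 + 2 = 3296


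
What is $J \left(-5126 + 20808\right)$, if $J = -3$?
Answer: $-47046$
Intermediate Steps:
$J \left(-5126 + 20808\right) = - 3 \left(-5126 + 20808\right) = \left(-3\right) 15682 = -47046$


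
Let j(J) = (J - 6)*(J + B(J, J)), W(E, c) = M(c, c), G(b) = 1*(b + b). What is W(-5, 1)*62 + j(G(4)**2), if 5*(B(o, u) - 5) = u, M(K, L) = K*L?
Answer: 24032/5 ≈ 4806.4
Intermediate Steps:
G(b) = 2*b (G(b) = 1*(2*b) = 2*b)
B(o, u) = 5 + u/5
W(E, c) = c**2 (W(E, c) = c*c = c**2)
j(J) = (-6 + J)*(5 + 6*J/5) (j(J) = (J - 6)*(J + (5 + J/5)) = (-6 + J)*(5 + 6*J/5))
W(-5, 1)*62 + j(G(4)**2) = 1**2*62 + (-30 - 11*(2*4)**2/5 + 6*((2*4)**2)**2/5) = 1*62 + (-30 - 11/5*8**2 + 6*(8**2)**2/5) = 62 + (-30 - 11/5*64 + (6/5)*64**2) = 62 + (-30 - 704/5 + (6/5)*4096) = 62 + (-30 - 704/5 + 24576/5) = 62 + 23722/5 = 24032/5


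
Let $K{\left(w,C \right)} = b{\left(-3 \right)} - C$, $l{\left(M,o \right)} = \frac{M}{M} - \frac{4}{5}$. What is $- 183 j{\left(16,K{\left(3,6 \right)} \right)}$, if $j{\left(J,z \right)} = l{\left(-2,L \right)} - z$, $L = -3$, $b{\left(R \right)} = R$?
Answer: $- \frac{8418}{5} \approx -1683.6$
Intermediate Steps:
$l{\left(M,o \right)} = \frac{1}{5}$ ($l{\left(M,o \right)} = 1 - \frac{4}{5} = \frac{1}{5}$)
$K{\left(w,C \right)} = -3 - C$
$j{\left(J,z \right)} = \frac{1}{5} - z$
$- 183 j{\left(16,K{\left(3,6 \right)} \right)} = - 183 \left(\frac{1}{5} - \left(-3 - 6\right)\right) = - 183 \left(\frac{1}{5} - -9\right) = - 183 \left(\frac{1}{5} + 9\right) = \left(-183\right) \frac{46}{5} = - \frac{8418}{5}$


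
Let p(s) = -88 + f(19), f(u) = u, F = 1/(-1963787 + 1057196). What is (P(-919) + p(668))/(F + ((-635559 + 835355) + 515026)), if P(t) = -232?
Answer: -272883891/648051191801 ≈ -0.00042108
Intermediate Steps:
F = -1/906591 (F = 1/(-906591) = -1/906591 ≈ -1.1030e-6)
p(s) = -69 (p(s) = -88 + 19 = -69)
(P(-919) + p(668))/(F + ((-635559 + 835355) + 515026)) = (-232 - 69)/(-1/906591 + ((-635559 + 835355) + 515026)) = -301/(-1/906591 + (199796 + 515026)) = -301/(-1/906591 + 714822) = -301/648051191801/906591 = -301*906591/648051191801 = -272883891/648051191801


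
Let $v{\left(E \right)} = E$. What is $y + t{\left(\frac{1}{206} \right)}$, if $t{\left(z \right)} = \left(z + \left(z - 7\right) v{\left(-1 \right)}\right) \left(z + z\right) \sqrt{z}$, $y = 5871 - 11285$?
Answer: $-5414 + \frac{7 \sqrt{206}}{21218} \approx -5414.0$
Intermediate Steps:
$y = -5414$
$t{\left(z \right)} = 14 z^{\frac{3}{2}}$ ($t{\left(z \right)} = \left(z + \left(z - 7\right) \left(-1\right)\right) \left(z + z\right) \sqrt{z} = \left(z + \left(-7 + z\right) \left(-1\right)\right) 2 z \sqrt{z} = \left(z - \left(-7 + z\right)\right) 2 z \sqrt{z} = 7 \cdot 2 z \sqrt{z} = 14 z \sqrt{z} = 14 z^{\frac{3}{2}}$)
$y + t{\left(\frac{1}{206} \right)} = -5414 + 14 \left(\frac{1}{206}\right)^{\frac{3}{2}} = -5414 + \frac{14}{206 \sqrt{206}} = -5414 + 14 \frac{\sqrt{206}}{42436} = -5414 + \frac{7 \sqrt{206}}{21218}$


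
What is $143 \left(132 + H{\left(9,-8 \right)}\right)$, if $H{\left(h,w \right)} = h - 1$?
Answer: $20020$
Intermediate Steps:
$H{\left(h,w \right)} = -1 + h$
$143 \left(132 + H{\left(9,-8 \right)}\right) = 143 \left(132 + \left(-1 + 9\right)\right) = 143 \left(132 + 8\right) = 143 \cdot 140 = 20020$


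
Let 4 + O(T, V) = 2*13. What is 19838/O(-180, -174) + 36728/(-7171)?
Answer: 70725141/78881 ≈ 896.61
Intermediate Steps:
O(T, V) = 22 (O(T, V) = -4 + 2*13 = -4 + 26 = 22)
19838/O(-180, -174) + 36728/(-7171) = 19838/22 + 36728/(-7171) = 19838*(1/22) + 36728*(-1/7171) = 9919/11 - 36728/7171 = 70725141/78881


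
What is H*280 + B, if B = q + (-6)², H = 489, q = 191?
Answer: 137147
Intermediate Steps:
B = 227 (B = 191 + (-6)² = 191 + 36 = 227)
H*280 + B = 489*280 + 227 = 136920 + 227 = 137147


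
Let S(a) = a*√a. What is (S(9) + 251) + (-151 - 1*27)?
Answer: 100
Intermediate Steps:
S(a) = a^(3/2)
(S(9) + 251) + (-151 - 1*27) = (9^(3/2) + 251) + (-151 - 1*27) = (27 + 251) + (-151 - 27) = 278 - 178 = 100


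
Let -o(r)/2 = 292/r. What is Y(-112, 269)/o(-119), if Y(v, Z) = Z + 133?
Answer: 23919/292 ≈ 81.914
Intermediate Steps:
Y(v, Z) = 133 + Z
o(r) = -584/r
Y(-112, 269)/o(-119) = (133 + 269)/((-584/(-119))) = 402/((-584*(-1/119))) = 402/(584/119) = 402*(119/584) = 23919/292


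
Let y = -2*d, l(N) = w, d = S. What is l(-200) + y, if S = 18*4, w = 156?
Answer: 12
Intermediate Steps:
S = 72
d = 72
l(N) = 156
y = -144 (y = -2*72 = -144)
l(-200) + y = 156 - 144 = 12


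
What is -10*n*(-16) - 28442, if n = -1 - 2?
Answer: -28922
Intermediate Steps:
n = -3
-10*n*(-16) - 28442 = -10*(-3)*(-16) - 28442 = 30*(-16) - 28442 = -480 - 28442 = -28922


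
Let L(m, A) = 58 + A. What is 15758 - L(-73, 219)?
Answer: 15481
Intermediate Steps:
15758 - L(-73, 219) = 15758 - (58 + 219) = 15758 - 1*277 = 15758 - 277 = 15481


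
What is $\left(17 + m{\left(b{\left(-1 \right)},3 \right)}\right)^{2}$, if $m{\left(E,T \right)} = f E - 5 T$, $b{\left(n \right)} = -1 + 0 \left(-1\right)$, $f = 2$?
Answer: $0$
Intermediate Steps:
$b{\left(n \right)} = -1$ ($b{\left(n \right)} = -1 + 0 = -1$)
$m{\left(E,T \right)} = - 5 T + 2 E$ ($m{\left(E,T \right)} = 2 E - 5 T = - 5 T + 2 E$)
$\left(17 + m{\left(b{\left(-1 \right)},3 \right)}\right)^{2} = \left(17 + \left(\left(-5\right) 3 + 2 \left(-1\right)\right)\right)^{2} = \left(17 - 17\right)^{2} = 0^{2} = 0$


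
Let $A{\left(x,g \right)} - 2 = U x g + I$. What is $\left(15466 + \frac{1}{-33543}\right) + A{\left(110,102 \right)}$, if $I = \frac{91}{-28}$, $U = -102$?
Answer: $- \frac{151476867247}{134172} \approx -1.129 \cdot 10^{6}$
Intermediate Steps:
$I = - \frac{13}{4}$ ($I = 91 \left(- \frac{1}{28}\right) = - \frac{13}{4} \approx -3.25$)
$A{\left(x,g \right)} = - \frac{5}{4} - 102 g x$ ($A{\left(x,g \right)} = 2 + \left(- 102 x g - \frac{13}{4}\right) = 2 - \left(\frac{13}{4} + 102 g x\right) = - \frac{5}{4} - 102 g x$)
$\left(15466 + \frac{1}{-33543}\right) + A{\left(110,102 \right)} = \left(15466 + \frac{1}{-33543}\right) - \left(\frac{5}{4} + 10404 \cdot 110\right) = \left(15466 - \frac{1}{33543}\right) - \frac{4577765}{4} = \frac{518776037}{33543} - \frac{4577765}{4} = - \frac{151476867247}{134172}$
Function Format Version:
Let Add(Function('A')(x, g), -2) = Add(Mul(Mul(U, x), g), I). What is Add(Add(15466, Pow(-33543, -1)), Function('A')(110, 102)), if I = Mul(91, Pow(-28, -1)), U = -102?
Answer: Rational(-151476867247, 134172) ≈ -1.1290e+6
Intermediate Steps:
I = Rational(-13, 4) (I = Mul(91, Rational(-1, 28)) = Rational(-13, 4) ≈ -3.2500)
Function('A')(x, g) = Add(Rational(-5, 4), Mul(-102, g, x)) (Function('A')(x, g) = Add(2, Add(Mul(Mul(-102, x), g), Rational(-13, 4))) = Add(2, Add(Mul(-102, g, x), Rational(-13, 4))) = Add(2, Add(Rational(-13, 4), Mul(-102, g, x))) = Add(Rational(-5, 4), Mul(-102, g, x)))
Add(Add(15466, Pow(-33543, -1)), Function('A')(110, 102)) = Add(Add(15466, Pow(-33543, -1)), Add(Rational(-5, 4), Mul(-102, 102, 110))) = Add(Add(15466, Rational(-1, 33543)), Add(Rational(-5, 4), -1144440)) = Add(Rational(518776037, 33543), Rational(-4577765, 4)) = Rational(-151476867247, 134172)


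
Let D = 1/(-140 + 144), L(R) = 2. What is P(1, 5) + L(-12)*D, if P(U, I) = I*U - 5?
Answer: ½ ≈ 0.50000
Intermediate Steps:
P(U, I) = -5 + I*U
D = ¼ (D = 1/4 = ¼ ≈ 0.25000)
P(1, 5) + L(-12)*D = (-5 + 5*1) + 2*(¼) = (-5 + 5) + ½ = 0 + ½ = ½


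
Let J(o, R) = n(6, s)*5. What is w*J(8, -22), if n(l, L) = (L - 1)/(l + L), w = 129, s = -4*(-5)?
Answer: 12255/26 ≈ 471.35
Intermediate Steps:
s = 20
n(l, L) = (-1 + L)/(L + l)
J(o, R) = 95/26 (J(o, R) = ((-1 + 20)/(20 + 6))*5 = (19/26)*5 = 95/26)
w*J(8, -22) = 129*(95/26) = 12255/26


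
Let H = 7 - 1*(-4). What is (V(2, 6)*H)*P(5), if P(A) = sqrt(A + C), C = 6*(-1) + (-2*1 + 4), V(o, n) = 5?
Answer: 55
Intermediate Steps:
H = 11 (H = 7 + 4 = 11)
C = -4 (C = -6 + (-2 + 4) = -6 + 2 = -4)
P(A) = sqrt(-4 + A) (P(A) = sqrt(A - 4) = sqrt(-4 + A))
(V(2, 6)*H)*P(5) = (5*11)*sqrt(-4 + 5) = 55*sqrt(1) = 55*1 = 55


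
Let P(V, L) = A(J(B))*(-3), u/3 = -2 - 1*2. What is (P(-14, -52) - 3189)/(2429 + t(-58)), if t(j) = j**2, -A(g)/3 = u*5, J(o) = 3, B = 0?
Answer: -1243/1931 ≈ -0.64371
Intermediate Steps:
u = -12 (u = 3*(-2 - 1*2) = 3*(-2 - 2) = 3*(-4) = -12)
A(g) = 180 (A(g) = -(-36)*5 = -3*(-60) = 180)
P(V, L) = -540 (P(V, L) = 180*(-3) = -540)
(P(-14, -52) - 3189)/(2429 + t(-58)) = (-540 - 3189)/(2429 + (-58)**2) = -3729/(2429 + 3364) = -3729/5793 = -3729*1/5793 = -1243/1931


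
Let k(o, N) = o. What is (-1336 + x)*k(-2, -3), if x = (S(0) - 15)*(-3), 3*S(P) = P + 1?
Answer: 2584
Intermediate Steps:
S(P) = ⅓ + P/3 (S(P) = (P + 1)/3 = (1 + P)/3 = ⅓ + P/3)
x = 44 (x = ((⅓ + (⅓)*0) - 15)*(-3) = ((⅓ + 0) - 15)*(-3) = (⅓ - 15)*(-3) = -44/3*(-3) = 44)
(-1336 + x)*k(-2, -3) = (-1336 + 44)*(-2) = -1292*(-2) = 2584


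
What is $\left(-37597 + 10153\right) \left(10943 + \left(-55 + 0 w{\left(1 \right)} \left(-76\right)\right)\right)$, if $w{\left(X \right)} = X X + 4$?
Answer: $-298810272$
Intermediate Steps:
$w{\left(X \right)} = 4 + X^{2}$ ($w{\left(X \right)} = X^{2} + 4 = 4 + X^{2}$)
$\left(-37597 + 10153\right) \left(10943 + \left(-55 + 0 w{\left(1 \right)} \left(-76\right)\right)\right) = \left(-37597 + 10153\right) \left(10943 - \left(55 - 0 \left(4 + 1^{2}\right) \left(-76\right)\right)\right) = - 27444 \left(10943 - \left(55 - 0 \left(4 + 1\right) \left(-76\right)\right)\right) = - 27444 \left(10943 - \left(55 - 0 \cdot 5 \left(-76\right)\right)\right) = - 27444 \left(10943 + \left(-55 + 0 \left(-76\right)\right)\right) = - 27444 \left(10943 + \left(-55 + 0\right)\right) = - 27444 \left(10943 - 55\right) = \left(-27444\right) 10888 = -298810272$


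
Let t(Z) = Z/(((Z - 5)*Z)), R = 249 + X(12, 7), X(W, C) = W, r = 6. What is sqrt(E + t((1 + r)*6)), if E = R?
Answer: sqrt(357346)/37 ≈ 16.156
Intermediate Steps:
R = 261 (R = 249 + 12 = 261)
E = 261
t(Z) = 1/(-5 + Z) (t(Z) = Z/(((-5 + Z)*Z)) = Z/((Z*(-5 + Z))) = Z*(1/(Z*(-5 + Z))) = 1/(-5 + Z))
sqrt(E + t((1 + r)*6)) = sqrt(261 + 1/(-5 + (1 + 6)*6)) = sqrt(261 + 1/(-5 + 7*6)) = sqrt(261 + 1/(-5 + 42)) = sqrt(261 + 1/37) = sqrt(9658/37) = sqrt(357346)/37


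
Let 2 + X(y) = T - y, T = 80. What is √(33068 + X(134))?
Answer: 6*√917 ≈ 181.69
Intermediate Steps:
X(y) = 78 - y (X(y) = -2 + (80 - y) = 78 - y)
√(33068 + X(134)) = √(33068 + (78 - 1*134)) = √(33068 + (78 - 134)) = √(33068 - 56) = √33012 = 6*√917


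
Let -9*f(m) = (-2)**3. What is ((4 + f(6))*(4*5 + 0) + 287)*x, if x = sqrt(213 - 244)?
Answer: 3463*I*sqrt(31)/9 ≈ 2142.4*I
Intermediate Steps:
f(m) = 8/9 (f(m) = -1/9*(-2)**3 = -1/9*(-8) = 8/9)
x = I*sqrt(31) (x = sqrt(-31) = I*sqrt(31) ≈ 5.5678*I)
((4 + f(6))*(4*5 + 0) + 287)*x = ((4 + 8/9)*(4*5 + 0) + 287)*(I*sqrt(31)) = (44*(20 + 0)/9 + 287)*(I*sqrt(31)) = ((44/9)*20 + 287)*(I*sqrt(31)) = (880/9 + 287)*(I*sqrt(31)) = 3463*(I*sqrt(31))/9 = 3463*I*sqrt(31)/9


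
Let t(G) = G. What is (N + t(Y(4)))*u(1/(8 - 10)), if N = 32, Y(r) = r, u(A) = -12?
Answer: -432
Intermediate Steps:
(N + t(Y(4)))*u(1/(8 - 10)) = (32 + 4)*(-12) = 36*(-12) = -432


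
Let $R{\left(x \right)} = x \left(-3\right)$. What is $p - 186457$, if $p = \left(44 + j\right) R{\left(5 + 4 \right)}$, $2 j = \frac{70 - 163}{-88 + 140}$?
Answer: $- \frac{19512569}{104} \approx -1.8762 \cdot 10^{5}$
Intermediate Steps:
$R{\left(x \right)} = - 3 x$
$j = - \frac{93}{104}$ ($j = \frac{\left(70 - 163\right) \frac{1}{-88 + 140}}{2} = \frac{\left(-93\right) \frac{1}{52}}{2} = \frac{1}{2} \left(- \frac{93}{52}\right) = - \frac{93}{104} \approx -0.89423$)
$p = - \frac{121041}{104}$ ($p = \left(44 - \frac{93}{104}\right) \left(- 3 \left(5 + 4\right)\right) = \frac{4483 \left(\left(-3\right) 9\right)}{104} = \frac{4483}{104} \left(-27\right) = - \frac{121041}{104} \approx -1163.9$)
$p - 186457 = - \frac{121041}{104} - 186457 = - \frac{19512569}{104}$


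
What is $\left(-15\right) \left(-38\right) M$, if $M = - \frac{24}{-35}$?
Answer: $\frac{2736}{7} \approx 390.86$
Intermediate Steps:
$M = \frac{24}{35}$ ($M = \left(-24\right) \left(- \frac{1}{35}\right) = \frac{24}{35} \approx 0.68571$)
$\left(-15\right) \left(-38\right) M = \left(-15\right) \left(-38\right) \frac{24}{35} = 570 \cdot \frac{24}{35} = \frac{2736}{7}$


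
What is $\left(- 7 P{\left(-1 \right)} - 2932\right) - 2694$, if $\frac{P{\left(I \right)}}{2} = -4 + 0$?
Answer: $-5570$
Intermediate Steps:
$P{\left(I \right)} = -8$ ($P{\left(I \right)} = 2 \left(-4 + 0\right) = 2 \left(-4\right) = -8$)
$\left(- 7 P{\left(-1 \right)} - 2932\right) - 2694 = \left(\left(-7\right) \left(-8\right) - 2932\right) - 2694 = \left(56 - 2932\right) - 2694 = -2876 - 2694 = -5570$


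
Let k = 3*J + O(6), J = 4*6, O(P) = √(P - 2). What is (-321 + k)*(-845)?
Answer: 208715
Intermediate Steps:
O(P) = √(-2 + P)
J = 24
k = 74 (k = 3*24 + √(-2 + 6) = 72 + √4 = 72 + 2 = 74)
(-321 + k)*(-845) = (-321 + 74)*(-845) = -247*(-845) = 208715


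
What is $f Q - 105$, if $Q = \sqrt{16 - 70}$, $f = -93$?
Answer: $-105 - 279 i \sqrt{6} \approx -105.0 - 683.41 i$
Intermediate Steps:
$Q = 3 i \sqrt{6}$ ($Q = \sqrt{-54} = 3 i \sqrt{6} \approx 7.3485 i$)
$f Q - 105 = - 93 \cdot 3 i \sqrt{6} - 105 = - 279 i \sqrt{6} - 105 = -105 - 279 i \sqrt{6}$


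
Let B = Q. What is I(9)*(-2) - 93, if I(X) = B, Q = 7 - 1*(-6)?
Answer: -119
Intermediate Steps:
Q = 13 (Q = 7 + 6 = 13)
B = 13
I(X) = 13
I(9)*(-2) - 93 = 13*(-2) - 93 = -26 - 93 = -119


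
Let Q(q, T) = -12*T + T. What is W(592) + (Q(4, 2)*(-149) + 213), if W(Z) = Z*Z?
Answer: 353955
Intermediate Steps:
W(Z) = Z**2
Q(q, T) = -11*T
W(592) + (Q(4, 2)*(-149) + 213) = 592**2 + (-11*2*(-149) + 213) = 350464 + (-22*(-149) + 213) = 350464 + (3278 + 213) = 350464 + 3491 = 353955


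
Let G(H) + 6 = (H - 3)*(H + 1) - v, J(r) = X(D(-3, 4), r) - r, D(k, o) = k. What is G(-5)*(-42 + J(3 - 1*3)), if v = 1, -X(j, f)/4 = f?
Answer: -1050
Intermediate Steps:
X(j, f) = -4*f
J(r) = -5*r (J(r) = -4*r - r = -5*r)
G(H) = -7 + (1 + H)*(-3 + H) (G(H) = -6 + ((H - 3)*(H + 1) - 1*1) = -6 + ((-3 + H)*(1 + H) - 1) = -6 + ((1 + H)*(-3 + H) - 1) = -6 + (-1 + (1 + H)*(-3 + H)) = -7 + (1 + H)*(-3 + H))
G(-5)*(-42 + J(3 - 1*3)) = (-10 + (-5)² - 2*(-5))*(-42 - 5*(3 - 1*3)) = (-10 + 25 + 10)*(-42 - 5*(3 - 3)) = 25*(-42 - 5*0) = 25*(-42 + 0) = 25*(-42) = -1050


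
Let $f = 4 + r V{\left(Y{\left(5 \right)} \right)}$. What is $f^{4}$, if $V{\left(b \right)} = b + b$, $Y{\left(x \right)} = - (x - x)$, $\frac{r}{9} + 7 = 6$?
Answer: $256$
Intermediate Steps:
$r = -9$ ($r = -63 + 9 \cdot 6 = -63 + 54 = -9$)
$Y{\left(x \right)} = 0$ ($Y{\left(x \right)} = \left(-1\right) 0 = 0$)
$V{\left(b \right)} = 2 b$
$f = 4$ ($f = 4 - 9 \cdot 2 \cdot 0 = 4 - 0 = 4 + 0 = 4$)
$f^{4} = 4^{4} = 256$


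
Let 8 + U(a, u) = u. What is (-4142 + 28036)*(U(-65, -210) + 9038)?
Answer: 210745080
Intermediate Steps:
U(a, u) = -8 + u
(-4142 + 28036)*(U(-65, -210) + 9038) = (-4142 + 28036)*((-8 - 210) + 9038) = 23894*(-218 + 9038) = 23894*8820 = 210745080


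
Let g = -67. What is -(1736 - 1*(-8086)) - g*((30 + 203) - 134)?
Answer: -3189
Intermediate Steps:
-(1736 - 1*(-8086)) - g*((30 + 203) - 134) = -(1736 - 1*(-8086)) - (-67)*((30 + 203) - 134) = -(1736 + 8086) - (-67)*(233 - 134) = -1*9822 - (-67)*99 = -9822 - 1*(-6633) = -9822 + 6633 = -3189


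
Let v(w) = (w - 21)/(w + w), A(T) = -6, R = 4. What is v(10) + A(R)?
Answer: -131/20 ≈ -6.5500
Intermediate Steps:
v(w) = (-21 + w)/(2*w) (v(w) = (-21 + w)/((2*w)) = (-21 + w)*(1/(2*w)) = (-21 + w)/(2*w))
v(10) + A(R) = (½)*(-21 + 10)/10 - 6 = (½)*(⅒)*(-11) - 6 = -11/20 - 6 = -131/20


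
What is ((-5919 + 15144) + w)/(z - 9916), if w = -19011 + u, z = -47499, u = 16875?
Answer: -7089/57415 ≈ -0.12347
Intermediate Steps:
w = -2136 (w = -19011 + 16875 = -2136)
((-5919 + 15144) + w)/(z - 9916) = ((-5919 + 15144) - 2136)/(-47499 - 9916) = (9225 - 2136)/(-57415) = 7089*(-1/57415) = -7089/57415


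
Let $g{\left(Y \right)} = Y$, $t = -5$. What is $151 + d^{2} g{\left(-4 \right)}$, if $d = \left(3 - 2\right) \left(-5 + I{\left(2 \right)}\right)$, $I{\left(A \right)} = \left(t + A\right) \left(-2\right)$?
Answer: $147$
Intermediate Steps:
$I{\left(A \right)} = 10 - 2 A$ ($I{\left(A \right)} = \left(-5 + A\right) \left(-2\right) = 10 - 2 A$)
$d = 1$ ($d = \left(3 - 2\right) \left(-5 + \left(10 - 4\right)\right) = 1 \left(-5 + \left(10 - 4\right)\right) = 1 \left(-5 + 6\right) = 1 \cdot 1 = 1$)
$151 + d^{2} g{\left(-4 \right)} = 151 + 1^{2} \left(-4\right) = 151 + 1 \left(-4\right) = 151 - 4 = 147$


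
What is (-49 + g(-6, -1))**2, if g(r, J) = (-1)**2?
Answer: 2304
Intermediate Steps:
g(r, J) = 1
(-49 + g(-6, -1))**2 = (-49 + 1)**2 = (-48)**2 = 2304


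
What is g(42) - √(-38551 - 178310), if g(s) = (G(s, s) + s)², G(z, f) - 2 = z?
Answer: 7396 - I*√216861 ≈ 7396.0 - 465.68*I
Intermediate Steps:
G(z, f) = 2 + z
g(s) = (2 + 2*s)² (g(s) = ((2 + s) + s)² = (2 + 2*s)²)
g(42) - √(-38551 - 178310) = 4*(1 + 42)² - √(-38551 - 178310) = 4*43² - √(-216861) = 4*1849 - I*√216861 = 7396 - I*√216861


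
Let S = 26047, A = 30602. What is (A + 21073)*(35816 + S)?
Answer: 3196770525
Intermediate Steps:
(A + 21073)*(35816 + S) = (30602 + 21073)*(35816 + 26047) = 51675*61863 = 3196770525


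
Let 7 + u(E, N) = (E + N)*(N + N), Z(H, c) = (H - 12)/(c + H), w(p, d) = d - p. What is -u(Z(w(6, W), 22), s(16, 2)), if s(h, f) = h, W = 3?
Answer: -9115/19 ≈ -479.74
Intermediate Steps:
Z(H, c) = (-12 + H)/(H + c)
u(E, N) = -7 + 2*N*(E + N) (u(E, N) = -7 + (E + N)*(N + N) = -7 + (E + N)*(2*N) = -7 + 2*N*(E + N))
-u(Z(w(6, W), 22), s(16, 2)) = -(-7 + 2*16² + 2*((-12 + (3 - 1*6))/((3 - 1*6) + 22))*16) = -(-7 + 2*256 + 2*((-12 + (3 - 6))/((3 - 6) + 22))*16) = -(-7 + 512 + 2*((-12 - 3)/(-3 + 22))*16) = -(-7 + 512 + 2*(-15/19)*16) = -(-7 + 512 - 480/19) = -1*9115/19 = -9115/19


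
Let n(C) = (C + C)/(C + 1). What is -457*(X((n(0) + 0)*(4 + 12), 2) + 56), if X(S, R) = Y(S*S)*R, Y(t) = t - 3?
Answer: -22850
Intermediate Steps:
n(C) = 2*C/(1 + C) (n(C) = (2*C)/(1 + C) = 2*C/(1 + C))
Y(t) = -3 + t
X(S, R) = R*(-3 + S²) (X(S, R) = (-3 + S*S)*R = (-3 + S²)*R = R*(-3 + S²))
-457*(X((n(0) + 0)*(4 + 12), 2) + 56) = -457*(2*(-3 + ((2*0/(1 + 0) + 0)*(4 + 12))²) + 56) = -457*(2*(-3 + ((2*0/1 + 0)*16)²) + 56) = -457*(2*(-3 + ((2*0*1 + 0)*16)²) + 56) = -457*(2*(-3 + ((0 + 0)*16)²) + 56) = -457*(2*(-3 + (0*16)²) + 56) = -457*(2*(-3 + 0²) + 56) = -457*(2*(-3 + 0) + 56) = -457*(2*(-3) + 56) = -457*(-6 + 56) = -457*50 = -22850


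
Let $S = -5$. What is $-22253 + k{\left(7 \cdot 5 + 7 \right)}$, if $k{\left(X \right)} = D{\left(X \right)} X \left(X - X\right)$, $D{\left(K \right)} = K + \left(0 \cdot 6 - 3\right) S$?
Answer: $-22253$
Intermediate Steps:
$D{\left(K \right)} = 15 + K$ ($D{\left(K \right)} = K + \left(0 \cdot 6 - 3\right) \left(-5\right) = K + \left(0 - 3\right) \left(-5\right) = K - -15 = K + 15 = 15 + K$)
$k{\left(X \right)} = 0$ ($k{\left(X \right)} = \left(15 + X\right) X \left(X - X\right) = X \left(15 + X\right) 0 = 0$)
$-22253 + k{\left(7 \cdot 5 + 7 \right)} = -22253 + 0 = -22253$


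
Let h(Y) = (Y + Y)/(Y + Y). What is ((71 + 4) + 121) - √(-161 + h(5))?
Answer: 196 - 4*I*√10 ≈ 196.0 - 12.649*I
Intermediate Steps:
h(Y) = 1 (h(Y) = (2*Y)/((2*Y)) = (2*Y)*(1/(2*Y)) = 1)
((71 + 4) + 121) - √(-161 + h(5)) = ((71 + 4) + 121) - √(-161 + 1) = (75 + 121) - √(-160) = 196 - 4*I*√10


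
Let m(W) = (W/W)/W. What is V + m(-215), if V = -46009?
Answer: -9891936/215 ≈ -46009.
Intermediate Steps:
m(W) = 1/W
V + m(-215) = -46009 + 1/(-215) = -46009 - 1/215 = -9891936/215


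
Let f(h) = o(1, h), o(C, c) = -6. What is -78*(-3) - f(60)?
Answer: 240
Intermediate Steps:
f(h) = -6
-78*(-3) - f(60) = -78*(-3) - 1*(-6) = 234 + 6 = 240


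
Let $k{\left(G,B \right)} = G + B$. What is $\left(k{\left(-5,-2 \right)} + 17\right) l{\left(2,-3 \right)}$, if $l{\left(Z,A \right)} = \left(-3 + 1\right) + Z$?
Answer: $0$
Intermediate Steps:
$l{\left(Z,A \right)} = -2 + Z$
$k{\left(G,B \right)} = B + G$
$\left(k{\left(-5,-2 \right)} + 17\right) l{\left(2,-3 \right)} = \left(\left(-2 - 5\right) + 17\right) \left(-2 + 2\right) = \left(-7 + 17\right) 0 = 10 \cdot 0 = 0$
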